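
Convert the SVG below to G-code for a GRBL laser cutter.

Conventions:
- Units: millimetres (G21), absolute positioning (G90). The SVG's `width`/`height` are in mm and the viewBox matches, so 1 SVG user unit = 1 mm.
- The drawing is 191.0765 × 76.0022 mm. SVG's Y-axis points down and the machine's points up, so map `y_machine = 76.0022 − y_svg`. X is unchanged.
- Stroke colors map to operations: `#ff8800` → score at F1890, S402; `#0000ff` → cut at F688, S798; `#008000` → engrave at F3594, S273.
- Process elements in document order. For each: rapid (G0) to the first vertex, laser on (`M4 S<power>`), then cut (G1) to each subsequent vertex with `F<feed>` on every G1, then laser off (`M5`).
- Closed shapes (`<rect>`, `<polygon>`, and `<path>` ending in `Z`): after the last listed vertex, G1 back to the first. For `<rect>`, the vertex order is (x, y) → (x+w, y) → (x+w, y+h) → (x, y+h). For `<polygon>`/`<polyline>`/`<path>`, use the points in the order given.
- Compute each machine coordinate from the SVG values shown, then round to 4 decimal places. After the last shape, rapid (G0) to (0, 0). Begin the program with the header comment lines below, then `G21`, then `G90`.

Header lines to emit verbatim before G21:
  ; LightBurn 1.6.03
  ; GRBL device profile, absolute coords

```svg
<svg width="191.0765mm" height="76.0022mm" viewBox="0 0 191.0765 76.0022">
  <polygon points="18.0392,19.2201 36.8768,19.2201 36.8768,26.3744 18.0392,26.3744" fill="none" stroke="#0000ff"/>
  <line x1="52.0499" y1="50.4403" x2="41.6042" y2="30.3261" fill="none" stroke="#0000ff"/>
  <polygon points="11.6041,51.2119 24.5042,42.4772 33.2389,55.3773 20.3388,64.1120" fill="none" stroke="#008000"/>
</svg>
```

; LightBurn 1.6.03
; GRBL device profile, absolute coords
G21
G90
G0 X18.0392 Y56.7821
M4 S798
G1 X36.8768 Y56.7821 F688
G1 X36.8768 Y49.6278 F688
G1 X18.0392 Y49.6278 F688
G1 X18.0392 Y56.7821 F688
M5
G0 X52.0499 Y25.5619
M4 S798
G1 X41.6042 Y45.6761 F688
M5
G0 X11.6041 Y24.7903
M4 S273
G1 X24.5042 Y33.5250 F3594
G1 X33.2389 Y20.6249 F3594
G1 X20.3388 Y11.8902 F3594
G1 X11.6041 Y24.7903 F3594
M5
G0 X0.0000 Y0.0000

Since the viewBox matches the mm dimensions, user units are millimetres directly. The only transform is the Y-flip y_m = 76.0022 − y_svg.

Shape 1 is a rectangle drawn with `<polygon>`. Its stroke #0000ff means cut at S798, F688. After flipping Y the toolpath is (18.0392,56.7821) → (36.8768,56.7821) → (36.8768,49.6278) → (18.0392,49.6278) → (18.0392,56.7821), returning to the start.

Shape 2 is a line segment drawn with `<line>`. Its stroke #0000ff means cut at S798, F688. After flipping Y the toolpath is (52.0499,25.5619) → (41.6042,45.6761).

Shape 3 is a regular polygon drawn with `<polygon>`. Its stroke #008000 means engrave at S273, F3594. After flipping Y the toolpath is (11.6041,24.7903) → (24.5042,33.5250) → (33.2389,20.6249) → (20.3388,11.8902) → (11.6041,24.7903), returning to the start.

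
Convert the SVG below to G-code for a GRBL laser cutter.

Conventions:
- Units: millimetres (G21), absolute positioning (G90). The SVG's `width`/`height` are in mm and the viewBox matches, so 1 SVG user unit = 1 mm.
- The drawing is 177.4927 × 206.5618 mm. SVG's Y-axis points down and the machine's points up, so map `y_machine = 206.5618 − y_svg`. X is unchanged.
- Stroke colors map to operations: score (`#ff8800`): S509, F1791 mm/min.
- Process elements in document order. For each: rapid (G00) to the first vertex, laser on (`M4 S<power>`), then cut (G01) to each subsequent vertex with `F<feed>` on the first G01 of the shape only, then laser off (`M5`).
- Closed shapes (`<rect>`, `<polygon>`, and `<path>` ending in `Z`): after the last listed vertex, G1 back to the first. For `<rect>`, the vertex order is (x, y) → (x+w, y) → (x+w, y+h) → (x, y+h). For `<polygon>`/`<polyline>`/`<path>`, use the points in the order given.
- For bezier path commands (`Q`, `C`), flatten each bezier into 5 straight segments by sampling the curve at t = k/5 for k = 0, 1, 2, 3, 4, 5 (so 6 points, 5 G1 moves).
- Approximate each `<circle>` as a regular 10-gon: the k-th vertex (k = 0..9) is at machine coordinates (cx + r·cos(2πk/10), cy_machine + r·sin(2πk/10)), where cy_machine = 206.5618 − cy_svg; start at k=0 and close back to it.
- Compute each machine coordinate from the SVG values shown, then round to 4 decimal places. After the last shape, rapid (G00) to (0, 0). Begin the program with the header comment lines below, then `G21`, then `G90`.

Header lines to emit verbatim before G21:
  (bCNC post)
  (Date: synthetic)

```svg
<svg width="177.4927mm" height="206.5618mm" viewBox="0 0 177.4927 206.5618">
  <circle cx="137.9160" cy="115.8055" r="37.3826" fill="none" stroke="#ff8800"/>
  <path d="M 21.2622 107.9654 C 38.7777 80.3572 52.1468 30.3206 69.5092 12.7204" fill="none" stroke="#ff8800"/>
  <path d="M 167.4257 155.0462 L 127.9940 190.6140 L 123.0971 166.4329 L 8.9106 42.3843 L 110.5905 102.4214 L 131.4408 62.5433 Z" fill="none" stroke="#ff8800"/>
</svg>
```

viewBox `0 0 177.4927 206.5618` with mm width/height → 1 unit = 1 mm. Flip: y_m = 206.5618 − y_svg.

**Shape 1** — `<circle>` circle, stroke `#ff8800` → score (S509, F1791). Machine vertices: (175.2986,90.7563) → (168.1592,112.7292) → (149.4679,126.3093) → (126.3641,126.3093) → (107.6728,112.7292) → (100.5334,90.7563) → (107.6728,68.7834) → (126.3641,55.2033) → (149.4679,55.2033) → (168.1592,68.7834) → (175.2986,90.7563). Closed: final G1 returns to the first vertex.

**Shape 2** — `<path>` cubic bezier, stroke `#ff8800` → score (S509, F1791). Control points (SVG): P0=(21.2622,107.9654), P1=(38.7777,80.3572), P2=(52.1468,30.3206), P3=(69.5092,12.7204); sampled at t=k/5. Machine vertices: (21.2622,98.5964) → (31.3390,117.4138) → (40.8115,138.9805) → (50.0702,160.6630) → (59.5058,179.8278) → (69.5092,193.8414). Open path.

**Shape 3** — `<path>` closed polygon, stroke `#ff8800` → score (S509, F1791). Machine vertices: (167.4257,51.5156) → (127.9940,15.9478) → (123.0971,40.1289) → (8.9106,164.1775) → (110.5905,104.1404) → (131.4408,144.0185) → (167.4257,51.5156). Closed: final G1 returns to the first vertex.

(bCNC post)
(Date: synthetic)
G21
G90
G00 X175.2986 Y90.7563
M4 S509
G01 X168.1592 Y112.7292 F1791
G01 X149.4679 Y126.3093
G01 X126.3641 Y126.3093
G01 X107.6728 Y112.7292
G01 X100.5334 Y90.7563
G01 X107.6728 Y68.7834
G01 X126.3641 Y55.2033
G01 X149.4679 Y55.2033
G01 X168.1592 Y68.7834
G01 X175.2986 Y90.7563
M5
G00 X21.2622 Y98.5964
M4 S509
G01 X31.3390 Y117.4138 F1791
G01 X40.8115 Y138.9805
G01 X50.0702 Y160.6630
G01 X59.5058 Y179.8278
G01 X69.5092 Y193.8414
M5
G00 X167.4257 Y51.5156
M4 S509
G01 X127.9940 Y15.9478 F1791
G01 X123.0971 Y40.1289
G01 X8.9106 Y164.1775
G01 X110.5905 Y104.1404
G01 X131.4408 Y144.0185
G01 X167.4257 Y51.5156
M5
G00 X0.0000 Y0.0000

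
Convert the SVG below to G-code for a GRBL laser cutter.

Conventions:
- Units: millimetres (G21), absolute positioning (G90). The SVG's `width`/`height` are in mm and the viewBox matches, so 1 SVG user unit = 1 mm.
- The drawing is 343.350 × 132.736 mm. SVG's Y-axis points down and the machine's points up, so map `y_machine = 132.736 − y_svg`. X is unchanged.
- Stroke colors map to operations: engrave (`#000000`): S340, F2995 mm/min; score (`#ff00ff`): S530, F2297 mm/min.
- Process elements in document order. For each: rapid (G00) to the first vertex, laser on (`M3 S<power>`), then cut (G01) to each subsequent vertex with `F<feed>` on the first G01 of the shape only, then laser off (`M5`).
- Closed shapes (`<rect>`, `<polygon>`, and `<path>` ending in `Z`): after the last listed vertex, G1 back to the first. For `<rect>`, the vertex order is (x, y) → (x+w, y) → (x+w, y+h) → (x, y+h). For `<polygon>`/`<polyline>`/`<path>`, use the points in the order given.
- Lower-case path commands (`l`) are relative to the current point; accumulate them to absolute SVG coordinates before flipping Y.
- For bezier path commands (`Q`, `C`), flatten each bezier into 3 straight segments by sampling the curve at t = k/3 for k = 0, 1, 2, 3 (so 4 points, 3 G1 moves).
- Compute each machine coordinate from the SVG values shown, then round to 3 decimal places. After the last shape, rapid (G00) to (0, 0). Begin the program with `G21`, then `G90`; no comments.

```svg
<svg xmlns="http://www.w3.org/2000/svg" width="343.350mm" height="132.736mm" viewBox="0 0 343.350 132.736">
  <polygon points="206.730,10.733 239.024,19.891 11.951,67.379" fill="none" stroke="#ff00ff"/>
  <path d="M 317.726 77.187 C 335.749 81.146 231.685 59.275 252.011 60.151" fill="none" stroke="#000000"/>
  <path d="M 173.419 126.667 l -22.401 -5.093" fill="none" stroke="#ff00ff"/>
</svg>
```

G21
G90
G00 X206.730 Y122.003
M3 S530
G01 X239.024 Y112.845 F2297
G01 X11.951 Y65.357
G01 X206.730 Y122.003
M5
G00 X317.726 Y55.549
M3 S340
G01 X304.182 Y58.401 F2995
G01 X264.020 Y67.678
G01 X252.011 Y72.585
M5
G00 X173.419 Y6.069
M3 S530
G01 X151.018 Y11.162 F2297
M5
G00 X0.000 Y0.000

Since the viewBox matches the mm dimensions, user units are millimetres directly. The only transform is the Y-flip y_m = 132.736 − y_svg.

Shape 1 is a closed polygon drawn with `<polygon>`. Its stroke #ff00ff means score at S530, F2297. After flipping Y the toolpath is (206.730,122.003) → (239.024,112.845) → (11.951,65.357) → (206.730,122.003), returning to the start.

Shape 2 is a cubic bezier drawn with `<path>`. Its stroke #000000 means engrave at S340, F2995. After flipping Y the toolpath is (317.726,55.549) → (304.182,58.401) → (264.020,67.678) → (252.011,72.585).

Shape 3 is a line segment drawn with `<path>`. Its stroke #ff00ff means score at S530, F2297. After flipping Y the toolpath is (173.419,6.069) → (151.018,11.162).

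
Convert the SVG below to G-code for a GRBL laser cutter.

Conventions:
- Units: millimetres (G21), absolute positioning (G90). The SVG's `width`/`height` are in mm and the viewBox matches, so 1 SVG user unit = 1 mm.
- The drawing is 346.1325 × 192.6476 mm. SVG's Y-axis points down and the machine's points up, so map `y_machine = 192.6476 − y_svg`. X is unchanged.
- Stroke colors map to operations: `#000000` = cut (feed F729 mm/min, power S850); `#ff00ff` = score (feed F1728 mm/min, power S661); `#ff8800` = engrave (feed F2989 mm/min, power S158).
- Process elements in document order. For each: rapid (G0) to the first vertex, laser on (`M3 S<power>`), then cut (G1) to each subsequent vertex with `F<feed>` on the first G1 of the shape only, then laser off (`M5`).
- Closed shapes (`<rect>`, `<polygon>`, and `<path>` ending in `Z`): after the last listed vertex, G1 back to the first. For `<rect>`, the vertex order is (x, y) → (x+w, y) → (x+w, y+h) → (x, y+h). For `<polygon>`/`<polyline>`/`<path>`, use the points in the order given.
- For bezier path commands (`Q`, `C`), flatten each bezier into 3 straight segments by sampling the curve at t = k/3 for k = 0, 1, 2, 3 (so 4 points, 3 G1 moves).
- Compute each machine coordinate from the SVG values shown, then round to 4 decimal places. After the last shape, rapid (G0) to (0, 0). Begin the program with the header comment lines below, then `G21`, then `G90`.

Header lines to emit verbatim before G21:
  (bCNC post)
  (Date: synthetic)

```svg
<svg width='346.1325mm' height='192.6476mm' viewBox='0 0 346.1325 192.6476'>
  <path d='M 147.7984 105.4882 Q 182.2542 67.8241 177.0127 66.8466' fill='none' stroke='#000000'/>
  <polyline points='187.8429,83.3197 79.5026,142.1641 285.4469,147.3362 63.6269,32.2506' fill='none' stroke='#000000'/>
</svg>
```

(bCNC post)
(Date: synthetic)
G21
G90
G0 X147.7984 Y87.1594
M3 S850
G1 X166.3581 Y108.1925 F729
G1 X176.0962 Y121.0730
G1 X177.0127 Y125.8010
M5
G0 X187.8429 Y109.3279
M3 S850
G1 X79.5026 Y50.4835 F729
G1 X285.4469 Y45.3114
G1 X63.6269 Y160.3970
M5
G0 X0.0000 Y0.0000

viewBox `0 0 346.1325 192.6476` with mm width/height → 1 unit = 1 mm. Flip: y_m = 192.6476 − y_svg.

**Shape 1** — `<path>` quadratic bezier, stroke `#000000` → cut (S850, F729). Control points (SVG): P0=(147.7984,105.4882), P1=(182.2542,67.8241), P2=(177.0127,66.8466); sampled at t=k/3. Machine vertices: (147.7984,87.1594) → (166.3581,108.1925) → (176.0962,121.0730) → (177.0127,125.8010). Open path.

**Shape 2** — `<polyline>` open polyline, stroke `#000000` → cut (S850, F729). Machine vertices: (187.8429,109.3279) → (79.5026,50.4835) → (285.4469,45.3114) → (63.6269,160.3970). Open path.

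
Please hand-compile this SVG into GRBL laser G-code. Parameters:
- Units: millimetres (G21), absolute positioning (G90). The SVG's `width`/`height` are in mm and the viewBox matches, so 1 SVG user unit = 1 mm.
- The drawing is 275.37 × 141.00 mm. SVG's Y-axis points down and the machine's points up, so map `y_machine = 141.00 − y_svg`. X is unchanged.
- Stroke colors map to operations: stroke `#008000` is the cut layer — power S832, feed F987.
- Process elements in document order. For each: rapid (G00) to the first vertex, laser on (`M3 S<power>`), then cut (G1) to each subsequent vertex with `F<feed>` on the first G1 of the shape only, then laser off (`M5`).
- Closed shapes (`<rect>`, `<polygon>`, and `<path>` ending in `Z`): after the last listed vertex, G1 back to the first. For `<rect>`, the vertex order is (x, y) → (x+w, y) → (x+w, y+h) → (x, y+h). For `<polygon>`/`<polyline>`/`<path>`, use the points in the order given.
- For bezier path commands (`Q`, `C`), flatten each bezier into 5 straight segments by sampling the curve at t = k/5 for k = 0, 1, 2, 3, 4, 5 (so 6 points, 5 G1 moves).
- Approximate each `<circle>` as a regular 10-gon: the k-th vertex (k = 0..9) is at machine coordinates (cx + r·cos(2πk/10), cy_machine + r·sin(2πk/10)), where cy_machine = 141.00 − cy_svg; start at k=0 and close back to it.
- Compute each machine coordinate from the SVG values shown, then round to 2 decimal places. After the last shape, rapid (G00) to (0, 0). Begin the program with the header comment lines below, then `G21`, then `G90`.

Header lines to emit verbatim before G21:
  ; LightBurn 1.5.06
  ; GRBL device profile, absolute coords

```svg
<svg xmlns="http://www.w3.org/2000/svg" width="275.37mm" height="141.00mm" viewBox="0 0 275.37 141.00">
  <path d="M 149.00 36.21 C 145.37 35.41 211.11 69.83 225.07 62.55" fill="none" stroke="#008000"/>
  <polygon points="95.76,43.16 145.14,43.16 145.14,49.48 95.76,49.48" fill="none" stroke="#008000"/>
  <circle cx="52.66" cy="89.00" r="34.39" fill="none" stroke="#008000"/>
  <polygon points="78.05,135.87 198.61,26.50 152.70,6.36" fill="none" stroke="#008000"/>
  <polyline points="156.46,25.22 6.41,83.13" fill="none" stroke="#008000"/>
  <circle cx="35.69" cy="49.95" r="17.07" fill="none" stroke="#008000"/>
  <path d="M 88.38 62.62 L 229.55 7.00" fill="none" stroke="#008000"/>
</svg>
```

; LightBurn 1.5.06
; GRBL device profile, absolute coords
G21
G90
G00 X149.00 Y104.79
M3 S832
G1 X154.18 Y101.66 F987
G1 X170.19 Y93.77
G1 X191.22 Y84.81
G1 X211.45 Y78.47
G1 X225.07 Y78.45
M5
G00 X95.76 Y97.84
M3 S832
G1 X145.14 Y97.84 F987
G1 X145.14 Y91.52
G1 X95.76 Y91.52
G1 X95.76 Y97.84
M5
G00 X87.05 Y52.00
M3 S832
G1 X80.48 Y72.21 F987
G1 X63.29 Y84.71
G1 X42.03 Y84.71
G1 X24.84 Y72.21
G1 X18.27 Y52.00
G1 X24.84 Y31.79
G1 X42.03 Y19.29
G1 X63.29 Y19.29
G1 X80.48 Y31.79
G1 X87.05 Y52.00
M5
G00 X78.05 Y5.13
M3 S832
G1 X198.61 Y114.50 F987
G1 X152.70 Y134.64
G1 X78.05 Y5.13
M5
G00 X156.46 Y115.78
M3 S832
G1 X6.41 Y57.87 F987
M5
G00 X52.76 Y91.05
M3 S832
G1 X49.50 Y101.08 F987
G1 X40.96 Y107.28
G1 X30.42 Y107.28
G1 X21.88 Y101.08
G1 X18.62 Y91.05
G1 X21.88 Y81.02
G1 X30.42 Y74.82
G1 X40.96 Y74.82
G1 X49.50 Y81.02
G1 X52.76 Y91.05
M5
G00 X88.38 Y78.38
M3 S832
G1 X229.55 Y134.00 F987
M5
G00 X0.00 Y0.00

1 u = 1 mm; y_m = 141.00 − y.

[1] `<path>` cubic bezier, #008000→cut S832 F987: (149.00,104.79) → (154.18,101.66) → (170.19,93.77) → (191.22,84.81) → (211.45,78.47) → (225.07,78.45)

[2] `<polygon>` rectangle, #008000→cut S832 F987: (95.76,97.84) → (145.14,97.84) → (145.14,91.52) → (95.76,91.52) → (95.76,97.84) (closed)

[3] `<circle>` circle, #008000→cut S832 F987: (87.05,52.00) → (80.48,72.21) → (63.29,84.71) → (42.03,84.71) → (24.84,72.21) → (18.27,52.00) → (24.84,31.79) → (42.03,19.29) → (63.29,19.29) → (80.48,31.79) → (87.05,52.00) (closed)

[4] `<polygon>` closed polygon, #008000→cut S832 F987: (78.05,5.13) → (198.61,114.50) → (152.70,134.64) → (78.05,5.13) (closed)

[5] `<polyline>` line segment, #008000→cut S832 F987: (156.46,115.78) → (6.41,57.87)

[6] `<circle>` circle, #008000→cut S832 F987: (52.76,91.05) → (49.50,101.08) → (40.96,107.28) → (30.42,107.28) → (21.88,101.08) → (18.62,91.05) → (21.88,81.02) → (30.42,74.82) → (40.96,74.82) → (49.50,81.02) → (52.76,91.05) (closed)

[7] `<path>` line segment, #008000→cut S832 F987: (88.38,78.38) → (229.55,134.00)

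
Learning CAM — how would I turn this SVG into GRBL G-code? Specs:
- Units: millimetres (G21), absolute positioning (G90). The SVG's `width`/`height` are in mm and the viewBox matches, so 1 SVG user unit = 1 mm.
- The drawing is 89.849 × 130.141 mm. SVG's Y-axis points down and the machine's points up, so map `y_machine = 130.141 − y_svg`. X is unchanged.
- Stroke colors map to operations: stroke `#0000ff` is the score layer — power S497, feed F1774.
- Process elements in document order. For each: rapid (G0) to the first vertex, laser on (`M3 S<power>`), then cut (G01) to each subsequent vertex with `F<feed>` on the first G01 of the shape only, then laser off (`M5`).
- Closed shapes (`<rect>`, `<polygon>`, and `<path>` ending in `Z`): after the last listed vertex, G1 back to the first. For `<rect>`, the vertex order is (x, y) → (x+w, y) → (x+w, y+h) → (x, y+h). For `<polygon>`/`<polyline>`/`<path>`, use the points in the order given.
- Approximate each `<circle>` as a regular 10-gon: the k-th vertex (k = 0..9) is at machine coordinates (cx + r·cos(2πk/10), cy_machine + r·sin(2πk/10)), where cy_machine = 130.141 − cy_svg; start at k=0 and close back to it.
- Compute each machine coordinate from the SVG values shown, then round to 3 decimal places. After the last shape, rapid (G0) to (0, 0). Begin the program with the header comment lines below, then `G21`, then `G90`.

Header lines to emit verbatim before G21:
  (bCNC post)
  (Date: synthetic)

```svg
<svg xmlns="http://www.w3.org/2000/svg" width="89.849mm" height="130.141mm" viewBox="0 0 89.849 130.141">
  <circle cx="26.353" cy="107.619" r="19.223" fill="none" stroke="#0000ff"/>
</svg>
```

(bCNC post)
(Date: synthetic)
G21
G90
G0 X45.576 Y22.522
M3 S497
G01 X41.905 Y33.821 F1774
G01 X32.293 Y40.804
G01 X20.413 Y40.804
G01 X10.801 Y33.821
G01 X7.130 Y22.522
G01 X10.801 Y11.223
G01 X20.413 Y4.240
G01 X32.293 Y4.240
G01 X41.905 Y11.223
G01 X45.576 Y22.522
M5
G0 X0.000 Y0.000

Since the viewBox matches the mm dimensions, user units are millimetres directly. The only transform is the Y-flip y_m = 130.141 − y_svg.

Shape 1 is a circle drawn with `<circle>`. Its stroke #0000ff means score at S497, F1774. After flipping Y the toolpath is (45.576,22.522) → (41.905,33.821) → (32.293,40.804) → (20.413,40.804) → (10.801,33.821) → (7.130,22.522) → (10.801,11.223) → (20.413,4.240) → (32.293,4.240) → (41.905,11.223) → (45.576,22.522), returning to the start.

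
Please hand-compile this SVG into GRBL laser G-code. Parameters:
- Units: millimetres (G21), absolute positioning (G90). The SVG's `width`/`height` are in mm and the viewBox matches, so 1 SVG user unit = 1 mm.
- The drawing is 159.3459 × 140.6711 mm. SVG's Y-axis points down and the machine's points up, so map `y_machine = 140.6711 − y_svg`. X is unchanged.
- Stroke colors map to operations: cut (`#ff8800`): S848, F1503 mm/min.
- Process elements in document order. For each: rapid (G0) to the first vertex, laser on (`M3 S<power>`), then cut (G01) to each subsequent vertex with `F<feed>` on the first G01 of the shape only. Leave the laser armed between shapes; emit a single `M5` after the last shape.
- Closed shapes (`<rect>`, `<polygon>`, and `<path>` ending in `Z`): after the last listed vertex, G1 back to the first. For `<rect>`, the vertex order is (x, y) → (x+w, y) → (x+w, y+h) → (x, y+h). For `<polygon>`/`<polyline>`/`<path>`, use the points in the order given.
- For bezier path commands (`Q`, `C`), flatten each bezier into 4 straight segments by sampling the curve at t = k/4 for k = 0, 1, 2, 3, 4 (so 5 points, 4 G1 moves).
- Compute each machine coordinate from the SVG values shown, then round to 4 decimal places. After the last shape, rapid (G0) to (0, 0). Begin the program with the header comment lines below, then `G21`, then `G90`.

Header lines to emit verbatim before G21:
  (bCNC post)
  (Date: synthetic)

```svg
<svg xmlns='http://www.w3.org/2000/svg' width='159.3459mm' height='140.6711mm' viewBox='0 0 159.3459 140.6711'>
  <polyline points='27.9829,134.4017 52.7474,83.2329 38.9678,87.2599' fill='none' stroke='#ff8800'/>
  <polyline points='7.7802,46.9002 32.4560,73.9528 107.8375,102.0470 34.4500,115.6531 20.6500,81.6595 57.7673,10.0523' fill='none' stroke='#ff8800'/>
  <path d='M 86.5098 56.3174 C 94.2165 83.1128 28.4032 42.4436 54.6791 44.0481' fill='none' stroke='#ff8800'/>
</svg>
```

(bCNC post)
(Date: synthetic)
G21
G90
G0 X27.9829 Y6.2694
M3 S848
G01 X52.7474 Y57.4382 F1503
G01 X38.9678 Y53.4112
G0 X7.7802 Y93.7709
M3 S848
G01 X32.4560 Y66.7183 F1503
G01 X107.8375 Y38.6241
G01 X34.4500 Y25.0180
G01 X20.6500 Y59.0116
G01 X57.7673 Y130.6188
G0 X86.5098 Y84.3537
M3 S848
G01 X81.0925 Y75.1921 F1503
G01 X63.6310 Y81.0418
G01 X49.6513 Y91.6147
G01 X54.6791 Y96.6230
M5
G0 X0.0000 Y0.0000

Since the viewBox matches the mm dimensions, user units are millimetres directly. The only transform is the Y-flip y_m = 140.6711 − y_svg.

Shape 1 is a open polyline drawn with `<polyline>`. Its stroke #ff8800 means cut at S848, F1503. After flipping Y the toolpath is (27.9829,6.2694) → (52.7474,57.4382) → (38.9678,53.4112).

Shape 2 is a open polyline drawn with `<polyline>`. Its stroke #ff8800 means cut at S848, F1503. After flipping Y the toolpath is (7.7802,93.7709) → (32.4560,66.7183) → (107.8375,38.6241) → (34.4500,25.0180) → (20.6500,59.0116) → (57.7673,130.6188).

Shape 3 is a cubic bezier drawn with `<path>`. Its stroke #ff8800 means cut at S848, F1503. After flipping Y the toolpath is (86.5098,84.3537) → (81.0925,75.1921) → (63.6310,81.0418) → (49.6513,91.6147) → (54.6791,96.6230).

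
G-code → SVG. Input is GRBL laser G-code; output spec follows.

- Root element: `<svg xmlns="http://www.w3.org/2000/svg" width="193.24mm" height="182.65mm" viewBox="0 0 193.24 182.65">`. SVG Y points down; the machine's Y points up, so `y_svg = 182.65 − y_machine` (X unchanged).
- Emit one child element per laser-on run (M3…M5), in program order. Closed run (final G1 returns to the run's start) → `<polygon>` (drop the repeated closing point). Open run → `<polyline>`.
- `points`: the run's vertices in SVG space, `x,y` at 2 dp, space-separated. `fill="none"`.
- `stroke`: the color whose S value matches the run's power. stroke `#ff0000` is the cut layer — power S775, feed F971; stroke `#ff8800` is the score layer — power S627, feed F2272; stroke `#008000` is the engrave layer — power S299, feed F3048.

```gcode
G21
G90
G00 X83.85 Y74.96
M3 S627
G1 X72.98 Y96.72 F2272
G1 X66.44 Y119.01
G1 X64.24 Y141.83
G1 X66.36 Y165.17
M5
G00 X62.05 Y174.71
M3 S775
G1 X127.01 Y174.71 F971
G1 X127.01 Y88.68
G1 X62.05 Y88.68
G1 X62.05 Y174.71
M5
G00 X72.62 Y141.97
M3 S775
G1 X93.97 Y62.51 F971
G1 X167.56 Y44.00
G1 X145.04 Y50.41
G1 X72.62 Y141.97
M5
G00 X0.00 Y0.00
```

y_svg = 182.65 − y_m.

[1] S627→`#ff8800` (score); open run; points: 83.85,107.69 72.98,85.93 66.44,63.64 64.24,40.82 66.36,17.48

[2] S775→`#ff0000` (cut); closed run; points: 62.05,7.94 127.01,7.94 127.01,93.97 62.05,93.97

[3] S775→`#ff0000` (cut); closed run; points: 72.62,40.68 93.97,120.14 167.56,138.65 145.04,132.24

<svg xmlns="http://www.w3.org/2000/svg" width="193.24mm" height="182.65mm" viewBox="0 0 193.24 182.65">
  <polyline points="83.85,107.69 72.98,85.93 66.44,63.64 64.24,40.82 66.36,17.48" fill="none" stroke="#ff8800"/>
  <polygon points="62.05,7.94 127.01,7.94 127.01,93.97 62.05,93.97" fill="none" stroke="#ff0000"/>
  <polygon points="72.62,40.68 93.97,120.14 167.56,138.65 145.04,132.24" fill="none" stroke="#ff0000"/>
</svg>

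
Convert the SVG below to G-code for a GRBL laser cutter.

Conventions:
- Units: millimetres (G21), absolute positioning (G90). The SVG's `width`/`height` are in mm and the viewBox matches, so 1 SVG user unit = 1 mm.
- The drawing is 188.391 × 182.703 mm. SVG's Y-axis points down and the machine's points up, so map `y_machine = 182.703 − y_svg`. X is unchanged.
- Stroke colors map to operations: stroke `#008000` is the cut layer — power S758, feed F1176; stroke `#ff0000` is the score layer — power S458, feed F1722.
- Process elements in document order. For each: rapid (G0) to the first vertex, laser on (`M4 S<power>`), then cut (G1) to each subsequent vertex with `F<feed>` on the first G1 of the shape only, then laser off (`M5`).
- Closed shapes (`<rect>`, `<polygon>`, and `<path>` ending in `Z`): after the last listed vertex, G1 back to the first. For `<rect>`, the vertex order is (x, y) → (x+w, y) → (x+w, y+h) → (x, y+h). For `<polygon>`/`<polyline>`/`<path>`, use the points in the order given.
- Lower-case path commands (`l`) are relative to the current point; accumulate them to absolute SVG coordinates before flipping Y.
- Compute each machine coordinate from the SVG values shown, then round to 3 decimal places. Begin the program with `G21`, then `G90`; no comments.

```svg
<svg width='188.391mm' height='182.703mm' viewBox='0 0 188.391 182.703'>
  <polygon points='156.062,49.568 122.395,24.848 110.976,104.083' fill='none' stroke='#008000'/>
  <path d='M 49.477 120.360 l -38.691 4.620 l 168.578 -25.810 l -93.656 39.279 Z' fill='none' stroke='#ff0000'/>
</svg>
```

viewBox `0 0 188.391 182.703` with mm width/height → 1 unit = 1 mm. Flip: y_m = 182.703 − y_svg.

**Shape 1** — `<polygon>` closed polygon, stroke `#008000` → cut (S758, F1176). Machine vertices: (156.062,133.135) → (122.395,157.855) → (110.976,78.620) → (156.062,133.135). Closed: final G1 returns to the first vertex.

**Shape 2** — `<path>` closed polygon, stroke `#ff0000` → score (S458, F1722). Machine vertices: (49.477,62.343) → (10.786,57.723) → (179.364,83.533) → (85.708,44.254) → (49.477,62.343). Closed: final G1 returns to the first vertex.

G21
G90
G0 X156.062 Y133.135
M4 S758
G1 X122.395 Y157.855 F1176
G1 X110.976 Y78.620
G1 X156.062 Y133.135
M5
G0 X49.477 Y62.343
M4 S458
G1 X10.786 Y57.723 F1722
G1 X179.364 Y83.533
G1 X85.708 Y44.254
G1 X49.477 Y62.343
M5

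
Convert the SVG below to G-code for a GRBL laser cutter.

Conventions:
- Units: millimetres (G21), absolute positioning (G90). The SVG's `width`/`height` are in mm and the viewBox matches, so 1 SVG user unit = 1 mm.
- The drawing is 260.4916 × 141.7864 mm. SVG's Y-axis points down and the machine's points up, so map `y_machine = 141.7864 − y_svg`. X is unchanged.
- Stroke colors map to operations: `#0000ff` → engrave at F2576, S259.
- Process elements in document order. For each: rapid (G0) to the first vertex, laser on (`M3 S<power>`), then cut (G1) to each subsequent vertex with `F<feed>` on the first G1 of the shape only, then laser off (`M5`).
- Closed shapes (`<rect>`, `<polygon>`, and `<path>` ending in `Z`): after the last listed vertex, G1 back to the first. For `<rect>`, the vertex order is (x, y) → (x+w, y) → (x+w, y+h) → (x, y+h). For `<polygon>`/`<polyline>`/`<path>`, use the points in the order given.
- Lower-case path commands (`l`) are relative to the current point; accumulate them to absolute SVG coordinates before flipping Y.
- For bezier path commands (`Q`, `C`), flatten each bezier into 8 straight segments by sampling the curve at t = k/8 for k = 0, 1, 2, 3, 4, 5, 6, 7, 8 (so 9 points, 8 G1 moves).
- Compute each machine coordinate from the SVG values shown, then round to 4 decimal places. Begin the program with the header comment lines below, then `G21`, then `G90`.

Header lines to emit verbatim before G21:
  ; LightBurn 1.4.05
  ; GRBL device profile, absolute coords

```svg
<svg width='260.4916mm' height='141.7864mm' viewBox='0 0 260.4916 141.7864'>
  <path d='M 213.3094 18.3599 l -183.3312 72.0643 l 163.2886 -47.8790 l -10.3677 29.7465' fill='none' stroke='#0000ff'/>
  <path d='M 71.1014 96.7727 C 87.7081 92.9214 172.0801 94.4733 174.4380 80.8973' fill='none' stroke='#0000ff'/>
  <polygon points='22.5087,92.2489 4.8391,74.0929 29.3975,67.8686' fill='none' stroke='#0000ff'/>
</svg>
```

; LightBurn 1.4.05
; GRBL device profile, absolute coords
G21
G90
G0 X213.3094 Y123.4265
M3 S259
G1 X29.9782 Y51.3622 F2576
G1 X193.2668 Y99.2412
G1 X182.8991 Y69.4947
M5
G0 X71.1014 Y45.0137
M3 S259
G1 X80.2129 Y46.2448 F2576
G1 X93.9221 Y47.2099
G1 X110.4739 Y48.1496
G1 X128.1130 Y49.3046
G1 X145.0842 Y50.9155
G1 X159.6322 Y53.2228
G1 X170.0019 Y56.4671
G1 X174.4380 Y60.8891
M5
G0 X22.5087 Y49.5375
M3 S259
G1 X4.8391 Y67.6935 F2576
G1 X29.3975 Y73.9178
G1 X22.5087 Y49.5375
M5

1 u = 1 mm; y_m = 141.7864 − y.

[1] `<path>` open polyline, #0000ff→engrave S259 F2576: (213.3094,123.4265) → (29.9782,51.3622) → (193.2668,99.2412) → (182.8991,69.4947)

[2] `<path>` cubic bezier, #0000ff→engrave S259 F2576: (71.1014,45.0137) → (80.2129,46.2448) → (93.9221,47.2099) → (110.4739,48.1496) → (128.1130,49.3046) → (145.0842,50.9155) → (159.6322,53.2228) → (170.0019,56.4671) → (174.4380,60.8891)

[3] `<polygon>` regular polygon, #0000ff→engrave S259 F2576: (22.5087,49.5375) → (4.8391,67.6935) → (29.3975,73.9178) → (22.5087,49.5375) (closed)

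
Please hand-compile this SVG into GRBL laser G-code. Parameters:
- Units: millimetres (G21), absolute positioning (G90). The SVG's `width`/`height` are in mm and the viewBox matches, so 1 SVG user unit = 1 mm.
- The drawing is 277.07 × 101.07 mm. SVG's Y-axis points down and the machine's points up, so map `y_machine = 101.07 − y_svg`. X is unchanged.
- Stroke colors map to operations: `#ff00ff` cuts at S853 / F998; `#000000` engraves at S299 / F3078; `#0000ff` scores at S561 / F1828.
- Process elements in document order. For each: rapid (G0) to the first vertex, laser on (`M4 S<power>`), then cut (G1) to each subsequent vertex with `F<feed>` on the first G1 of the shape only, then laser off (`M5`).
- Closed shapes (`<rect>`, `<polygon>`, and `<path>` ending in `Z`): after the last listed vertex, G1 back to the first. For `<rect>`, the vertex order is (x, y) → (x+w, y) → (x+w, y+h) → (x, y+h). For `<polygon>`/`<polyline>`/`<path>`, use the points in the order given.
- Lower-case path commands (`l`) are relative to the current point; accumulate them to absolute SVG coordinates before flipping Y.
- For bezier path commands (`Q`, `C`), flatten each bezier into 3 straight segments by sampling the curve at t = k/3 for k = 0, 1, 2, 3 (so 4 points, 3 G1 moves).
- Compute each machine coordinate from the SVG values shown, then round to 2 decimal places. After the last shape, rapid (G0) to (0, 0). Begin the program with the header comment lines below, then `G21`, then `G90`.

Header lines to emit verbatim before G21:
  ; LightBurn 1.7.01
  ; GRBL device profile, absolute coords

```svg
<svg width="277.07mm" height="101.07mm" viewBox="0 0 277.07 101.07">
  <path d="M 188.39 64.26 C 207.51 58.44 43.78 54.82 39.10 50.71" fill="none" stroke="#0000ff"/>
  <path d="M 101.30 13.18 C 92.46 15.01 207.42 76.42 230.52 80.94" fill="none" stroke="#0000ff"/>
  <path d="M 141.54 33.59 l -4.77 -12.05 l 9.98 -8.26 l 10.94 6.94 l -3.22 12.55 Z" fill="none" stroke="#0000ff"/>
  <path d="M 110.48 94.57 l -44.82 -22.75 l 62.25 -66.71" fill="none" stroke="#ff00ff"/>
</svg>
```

1 u = 1 mm; y_m = 101.07 − y.

[1] `<path>` cubic bezier, #0000ff→score S561 F1828: (188.39,36.81) → (159.22,42.00) → (84.13,46.31) → (39.10,50.36)

[2] `<path>` cubic bezier, #0000ff→score S561 F1828: (101.30,87.89) → (125.74,70.51) → (184.79,39.30) → (230.52,20.13)

[3] `<path>` regular polygon, #0000ff→score S561 F1828: (141.54,67.48) → (136.77,79.53) → (146.75,87.79) → (157.69,80.85) → (154.47,68.30) → (141.54,67.48) (closed)

[4] `<path>` open polyline, #ff00ff→cut S853 F998: (110.48,6.50) → (65.66,29.25) → (127.91,95.96)

; LightBurn 1.7.01
; GRBL device profile, absolute coords
G21
G90
G0 X188.39 Y36.81
M4 S561
G1 X159.22 Y42.00 F1828
G1 X84.13 Y46.31
G1 X39.10 Y50.36
M5
G0 X101.30 Y87.89
M4 S561
G1 X125.74 Y70.51 F1828
G1 X184.79 Y39.30
G1 X230.52 Y20.13
M5
G0 X141.54 Y67.48
M4 S561
G1 X136.77 Y79.53 F1828
G1 X146.75 Y87.79
G1 X157.69 Y80.85
G1 X154.47 Y68.30
G1 X141.54 Y67.48
M5
G0 X110.48 Y6.50
M4 S853
G1 X65.66 Y29.25 F998
G1 X127.91 Y95.96
M5
G0 X0.00 Y0.00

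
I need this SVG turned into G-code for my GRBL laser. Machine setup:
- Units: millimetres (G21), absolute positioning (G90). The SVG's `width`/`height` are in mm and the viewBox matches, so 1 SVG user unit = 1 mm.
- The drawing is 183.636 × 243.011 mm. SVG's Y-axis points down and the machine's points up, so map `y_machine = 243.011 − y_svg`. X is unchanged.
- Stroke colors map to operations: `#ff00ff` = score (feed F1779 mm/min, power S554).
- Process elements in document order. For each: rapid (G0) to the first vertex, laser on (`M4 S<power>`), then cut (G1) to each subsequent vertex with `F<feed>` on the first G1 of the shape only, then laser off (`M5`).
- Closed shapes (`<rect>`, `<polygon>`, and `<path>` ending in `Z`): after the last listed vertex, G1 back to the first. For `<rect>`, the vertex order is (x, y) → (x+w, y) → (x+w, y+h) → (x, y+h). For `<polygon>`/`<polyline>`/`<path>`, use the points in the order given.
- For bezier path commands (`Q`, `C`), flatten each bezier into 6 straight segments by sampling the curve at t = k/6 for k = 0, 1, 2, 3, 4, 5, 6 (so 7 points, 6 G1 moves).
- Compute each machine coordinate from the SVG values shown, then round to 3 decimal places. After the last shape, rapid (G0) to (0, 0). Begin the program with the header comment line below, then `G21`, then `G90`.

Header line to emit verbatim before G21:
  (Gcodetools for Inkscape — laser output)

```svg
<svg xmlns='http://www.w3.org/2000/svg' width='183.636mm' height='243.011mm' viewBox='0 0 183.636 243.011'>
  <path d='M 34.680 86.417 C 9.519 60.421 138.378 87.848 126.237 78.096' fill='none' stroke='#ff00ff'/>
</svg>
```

1 u = 1 mm; y_m = 243.011 − y.

[1] `<path>` cubic bezier, #ff00ff→score S554 F1779: (34.680,156.594) → (33.569,165.560) → (49.932,168.138) → (75.576,166.846) → (102.305,164.200) → (121.923,162.718) → (126.237,164.915)

(Gcodetools for Inkscape — laser output)
G21
G90
G0 X34.680 Y156.594
M4 S554
G1 X33.569 Y165.560 F1779
G1 X49.932 Y168.138
G1 X75.576 Y166.846
G1 X102.305 Y164.200
G1 X121.923 Y162.718
G1 X126.237 Y164.915
M5
G0 X0.000 Y0.000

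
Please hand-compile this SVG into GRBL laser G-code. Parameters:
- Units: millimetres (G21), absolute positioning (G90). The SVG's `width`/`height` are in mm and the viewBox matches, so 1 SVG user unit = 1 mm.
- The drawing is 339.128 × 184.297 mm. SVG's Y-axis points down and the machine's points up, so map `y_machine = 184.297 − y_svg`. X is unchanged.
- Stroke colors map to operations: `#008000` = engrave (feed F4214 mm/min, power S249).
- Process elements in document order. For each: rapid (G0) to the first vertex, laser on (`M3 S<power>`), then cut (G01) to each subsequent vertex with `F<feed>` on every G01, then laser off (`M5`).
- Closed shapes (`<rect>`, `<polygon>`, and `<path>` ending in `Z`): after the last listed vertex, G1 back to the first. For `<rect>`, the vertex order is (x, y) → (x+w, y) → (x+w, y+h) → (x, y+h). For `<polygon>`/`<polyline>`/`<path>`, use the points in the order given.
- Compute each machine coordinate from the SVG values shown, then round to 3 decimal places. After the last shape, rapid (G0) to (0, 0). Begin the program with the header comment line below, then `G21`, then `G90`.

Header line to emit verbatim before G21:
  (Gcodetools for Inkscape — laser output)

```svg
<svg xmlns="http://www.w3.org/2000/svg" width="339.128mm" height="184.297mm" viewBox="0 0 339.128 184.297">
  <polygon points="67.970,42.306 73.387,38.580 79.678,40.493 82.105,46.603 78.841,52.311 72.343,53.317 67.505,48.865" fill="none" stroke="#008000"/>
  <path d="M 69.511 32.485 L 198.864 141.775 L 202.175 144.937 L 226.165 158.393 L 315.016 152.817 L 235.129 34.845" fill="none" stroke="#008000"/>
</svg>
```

1 u = 1 mm; y_m = 184.297 − y.

[1] `<polygon>` regular polygon, #008000→engrave S249 F4214: (67.970,141.991) → (73.387,145.717) → (79.678,143.804) → (82.105,137.694) → (78.841,131.986) → (72.343,130.980) → (67.505,135.432) → (67.970,141.991) (closed)

[2] `<path>` open polyline, #008000→engrave S249 F4214: (69.511,151.812) → (198.864,42.522) → (202.175,39.360) → (226.165,25.904) → (315.016,31.480) → (235.129,149.452)

(Gcodetools for Inkscape — laser output)
G21
G90
G0 X67.970 Y141.991
M3 S249
G01 X73.387 Y145.717 F4214
G01 X79.678 Y143.804 F4214
G01 X82.105 Y137.694 F4214
G01 X78.841 Y131.986 F4214
G01 X72.343 Y130.980 F4214
G01 X67.505 Y135.432 F4214
G01 X67.970 Y141.991 F4214
M5
G0 X69.511 Y151.812
M3 S249
G01 X198.864 Y42.522 F4214
G01 X202.175 Y39.360 F4214
G01 X226.165 Y25.904 F4214
G01 X315.016 Y31.480 F4214
G01 X235.129 Y149.452 F4214
M5
G0 X0.000 Y0.000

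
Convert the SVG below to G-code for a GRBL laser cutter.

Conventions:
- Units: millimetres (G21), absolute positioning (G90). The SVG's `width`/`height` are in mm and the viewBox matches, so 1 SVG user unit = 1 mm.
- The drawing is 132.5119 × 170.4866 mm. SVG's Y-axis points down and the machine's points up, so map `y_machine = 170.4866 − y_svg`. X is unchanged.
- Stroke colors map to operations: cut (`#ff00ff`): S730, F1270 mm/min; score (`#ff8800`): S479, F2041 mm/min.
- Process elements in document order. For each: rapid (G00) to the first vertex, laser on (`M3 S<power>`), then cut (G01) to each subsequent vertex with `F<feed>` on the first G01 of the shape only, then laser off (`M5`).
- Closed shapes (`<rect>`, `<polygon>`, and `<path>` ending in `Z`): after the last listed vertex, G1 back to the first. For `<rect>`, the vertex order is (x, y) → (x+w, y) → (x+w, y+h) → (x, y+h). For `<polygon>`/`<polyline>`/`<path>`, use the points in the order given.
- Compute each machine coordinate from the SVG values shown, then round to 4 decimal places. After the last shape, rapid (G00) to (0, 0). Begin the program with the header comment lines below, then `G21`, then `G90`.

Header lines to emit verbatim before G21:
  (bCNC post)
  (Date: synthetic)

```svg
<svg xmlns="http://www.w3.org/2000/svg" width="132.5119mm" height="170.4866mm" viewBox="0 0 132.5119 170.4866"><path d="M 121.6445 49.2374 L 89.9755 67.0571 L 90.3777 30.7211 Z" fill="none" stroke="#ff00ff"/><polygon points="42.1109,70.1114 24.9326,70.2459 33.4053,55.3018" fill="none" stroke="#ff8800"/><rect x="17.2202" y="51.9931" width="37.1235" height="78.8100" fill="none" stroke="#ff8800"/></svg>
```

viewBox `0 0 132.5119 170.4866` with mm width/height → 1 unit = 1 mm. Flip: y_m = 170.4866 − y_svg.

**Shape 1** — `<path>` regular polygon, stroke `#ff00ff` → cut (S730, F1270). Machine vertices: (121.6445,121.2492) → (89.9755,103.4295) → (90.3777,139.7655) → (121.6445,121.2492). Closed: final G1 returns to the first vertex.

**Shape 2** — `<polygon>` regular polygon, stroke `#ff8800` → score (S479, F2041). Machine vertices: (42.1109,100.3752) → (24.9326,100.2407) → (33.4053,115.1848) → (42.1109,100.3752). Closed: final G1 returns to the first vertex.

**Shape 3** — `<rect>` rectangle, stroke `#ff8800` → score (S479, F2041). Machine vertices: (17.2202,118.4935) → (54.3437,118.4935) → (54.3437,39.6835) → (17.2202,39.6835) → (17.2202,118.4935). Closed: final G1 returns to the first vertex.

(bCNC post)
(Date: synthetic)
G21
G90
G00 X121.6445 Y121.2492
M3 S730
G01 X89.9755 Y103.4295 F1270
G01 X90.3777 Y139.7655
G01 X121.6445 Y121.2492
M5
G00 X42.1109 Y100.3752
M3 S479
G01 X24.9326 Y100.2407 F2041
G01 X33.4053 Y115.1848
G01 X42.1109 Y100.3752
M5
G00 X17.2202 Y118.4935
M3 S479
G01 X54.3437 Y118.4935 F2041
G01 X54.3437 Y39.6835
G01 X17.2202 Y39.6835
G01 X17.2202 Y118.4935
M5
G00 X0.0000 Y0.0000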